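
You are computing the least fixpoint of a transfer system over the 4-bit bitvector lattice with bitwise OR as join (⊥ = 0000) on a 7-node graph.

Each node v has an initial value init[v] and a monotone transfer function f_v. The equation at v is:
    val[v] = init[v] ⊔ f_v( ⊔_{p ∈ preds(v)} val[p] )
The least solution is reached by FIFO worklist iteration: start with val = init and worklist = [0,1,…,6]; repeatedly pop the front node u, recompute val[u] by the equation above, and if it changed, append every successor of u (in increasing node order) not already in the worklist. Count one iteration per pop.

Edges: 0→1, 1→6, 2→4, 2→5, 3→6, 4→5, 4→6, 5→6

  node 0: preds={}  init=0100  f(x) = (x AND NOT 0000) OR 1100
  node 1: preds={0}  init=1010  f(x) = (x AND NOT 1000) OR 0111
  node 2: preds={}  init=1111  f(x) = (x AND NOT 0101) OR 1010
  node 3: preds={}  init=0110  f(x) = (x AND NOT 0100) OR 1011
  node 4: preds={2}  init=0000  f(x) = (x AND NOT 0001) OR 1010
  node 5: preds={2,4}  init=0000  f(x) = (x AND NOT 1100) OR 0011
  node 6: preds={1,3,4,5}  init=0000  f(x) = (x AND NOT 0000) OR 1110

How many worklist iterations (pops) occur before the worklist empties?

7

Trace (7 dequeues):
  [1] u=0 | in 0000 | out 1100 | prev 0100 | push {}
  [2] u=1 | in 1100 | out 1111 | prev 1010 | push {}
  [3] u=2 | in 0000 | out 1111 | ==
  [4] u=3 | in 0000 | out 1111 | prev 0110 | push {}
  [5] u=4 | in 1111 | out 1110 | prev 0000 | push {}
  [6] u=5 | in 1111 | out 0011 | prev 0000 | push {}
  [7] u=6 | in 1111 | out 1111 | prev 0000 | push {}

Converged values:
  [0] 1100
  [1] 1111
  [2] 1111
  [3] 1111
  [4] 1110
  [5] 0011
  [6] 1111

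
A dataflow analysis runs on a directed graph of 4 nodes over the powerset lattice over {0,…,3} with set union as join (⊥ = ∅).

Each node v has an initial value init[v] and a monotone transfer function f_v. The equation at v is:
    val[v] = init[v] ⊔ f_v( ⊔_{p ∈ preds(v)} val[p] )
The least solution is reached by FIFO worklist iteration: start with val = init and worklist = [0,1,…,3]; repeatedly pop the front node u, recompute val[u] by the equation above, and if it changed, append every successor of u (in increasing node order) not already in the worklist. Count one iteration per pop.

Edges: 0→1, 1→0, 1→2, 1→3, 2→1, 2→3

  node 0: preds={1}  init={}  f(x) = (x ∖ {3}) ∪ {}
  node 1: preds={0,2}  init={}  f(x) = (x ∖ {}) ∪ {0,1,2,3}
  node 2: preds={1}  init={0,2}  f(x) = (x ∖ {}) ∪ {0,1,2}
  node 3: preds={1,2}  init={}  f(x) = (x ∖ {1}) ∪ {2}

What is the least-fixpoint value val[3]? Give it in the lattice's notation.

{0,2,3}

Iteration log — 6 steps:
  step 1. node 0  ⊔preds={}  new={}  stable
  step 2. node 1  ⊔preds={0,2}  new={0,1,2,3}  old={}  +wl: 0
  step 3. node 2  ⊔preds={0,1,2,3}  new={0,1,2,3}  old={0,2}  +wl: 1
  step 4. node 3  ⊔preds={0,1,2,3}  new={0,2,3}  old={}  +wl: 
  step 5. node 0  ⊔preds={0,1,2,3}  new={0,1,2}  old={}  +wl: 
  step 6. node 1  ⊔preds={0,1,2,3}  new={0,1,2,3}  stable

Least fixpoint reached:
  node 0: {0,1,2}
  node 1: {0,1,2,3}
  node 2: {0,1,2,3}
  node 3: {0,2,3}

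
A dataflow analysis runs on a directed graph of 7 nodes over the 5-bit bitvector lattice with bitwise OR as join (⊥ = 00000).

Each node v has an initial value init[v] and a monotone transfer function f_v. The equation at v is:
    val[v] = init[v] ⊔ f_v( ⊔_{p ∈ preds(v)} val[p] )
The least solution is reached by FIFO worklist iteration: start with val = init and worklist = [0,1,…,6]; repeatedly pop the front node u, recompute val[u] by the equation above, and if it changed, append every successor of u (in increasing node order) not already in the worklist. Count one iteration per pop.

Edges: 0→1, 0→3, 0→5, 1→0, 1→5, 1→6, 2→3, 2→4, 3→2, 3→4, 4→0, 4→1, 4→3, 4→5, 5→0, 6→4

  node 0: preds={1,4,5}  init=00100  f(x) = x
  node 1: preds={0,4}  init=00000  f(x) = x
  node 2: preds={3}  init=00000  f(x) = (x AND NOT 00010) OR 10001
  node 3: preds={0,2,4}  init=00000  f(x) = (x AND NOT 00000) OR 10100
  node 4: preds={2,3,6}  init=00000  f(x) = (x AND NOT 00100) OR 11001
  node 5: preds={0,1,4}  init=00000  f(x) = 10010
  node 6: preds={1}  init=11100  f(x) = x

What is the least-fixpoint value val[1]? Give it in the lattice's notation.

11111

Iteration log — 20 steps:
  step 1. node 0  ⊔preds=00000  new=00100  stable
  step 2. node 1  ⊔preds=00100  new=00100  old=00000  +wl: 0
  step 3. node 2  ⊔preds=00000  new=10001  old=00000  +wl: 
  step 4. node 3  ⊔preds=10101  new=10101  old=00000  +wl: 2
  step 5. node 4  ⊔preds=11101  new=11001  old=00000  +wl: 1,3
  step 6. node 5  ⊔preds=11101  new=10010  old=00000  +wl: 
  step 7. node 6  ⊔preds=00100  new=11100  stable
  step 8. node 0  ⊔preds=11111  new=11111  old=00100  +wl: 5
  step 9. node 2  ⊔preds=10101  new=10101  old=10001  +wl: 4
  step 10. node 1  ⊔preds=11111  new=11111  old=00100  +wl: 0,6
  step 11. node 3  ⊔preds=11111  new=11111  old=10101  +wl: 2
  step 12. node 5  ⊔preds=11111  new=10010  stable
  step 13. node 4  ⊔preds=11111  new=11011  old=11001  +wl: 1,3,5
  step 14. node 0  ⊔preds=11111  new=11111  stable
  step 15. node 6  ⊔preds=11111  new=11111  old=11100  +wl: 4
  step 16. node 2  ⊔preds=11111  new=11101  old=10101  +wl: 
  step 17. node 1  ⊔preds=11111  new=11111  stable
  step 18. node 3  ⊔preds=11111  new=11111  stable
  step 19. node 5  ⊔preds=11111  new=10010  stable
  step 20. node 4  ⊔preds=11111  new=11011  stable

Least fixpoint reached:
  node 0: 11111
  node 1: 11111
  node 2: 11101
  node 3: 11111
  node 4: 11011
  node 5: 10010
  node 6: 11111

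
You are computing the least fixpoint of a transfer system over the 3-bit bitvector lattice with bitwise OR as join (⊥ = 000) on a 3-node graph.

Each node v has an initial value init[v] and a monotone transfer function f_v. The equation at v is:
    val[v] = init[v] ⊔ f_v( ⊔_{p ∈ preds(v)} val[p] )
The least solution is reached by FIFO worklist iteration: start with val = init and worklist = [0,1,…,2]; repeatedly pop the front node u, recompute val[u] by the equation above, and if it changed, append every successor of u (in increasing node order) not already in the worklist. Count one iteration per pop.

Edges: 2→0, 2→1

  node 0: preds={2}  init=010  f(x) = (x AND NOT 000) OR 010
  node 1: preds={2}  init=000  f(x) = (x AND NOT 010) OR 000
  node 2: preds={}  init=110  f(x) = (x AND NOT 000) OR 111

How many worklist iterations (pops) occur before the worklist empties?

Trace (5 dequeues):
  [1] u=0 | in 110 | out 110 | prev 010 | push {}
  [2] u=1 | in 110 | out 100 | prev 000 | push {}
  [3] u=2 | in 000 | out 111 | prev 110 | push {0,1}
  [4] u=0 | in 111 | out 111 | prev 110 | push {}
  [5] u=1 | in 111 | out 101 | prev 100 | push {}

Converged values:
  [0] 111
  [1] 101
  [2] 111

5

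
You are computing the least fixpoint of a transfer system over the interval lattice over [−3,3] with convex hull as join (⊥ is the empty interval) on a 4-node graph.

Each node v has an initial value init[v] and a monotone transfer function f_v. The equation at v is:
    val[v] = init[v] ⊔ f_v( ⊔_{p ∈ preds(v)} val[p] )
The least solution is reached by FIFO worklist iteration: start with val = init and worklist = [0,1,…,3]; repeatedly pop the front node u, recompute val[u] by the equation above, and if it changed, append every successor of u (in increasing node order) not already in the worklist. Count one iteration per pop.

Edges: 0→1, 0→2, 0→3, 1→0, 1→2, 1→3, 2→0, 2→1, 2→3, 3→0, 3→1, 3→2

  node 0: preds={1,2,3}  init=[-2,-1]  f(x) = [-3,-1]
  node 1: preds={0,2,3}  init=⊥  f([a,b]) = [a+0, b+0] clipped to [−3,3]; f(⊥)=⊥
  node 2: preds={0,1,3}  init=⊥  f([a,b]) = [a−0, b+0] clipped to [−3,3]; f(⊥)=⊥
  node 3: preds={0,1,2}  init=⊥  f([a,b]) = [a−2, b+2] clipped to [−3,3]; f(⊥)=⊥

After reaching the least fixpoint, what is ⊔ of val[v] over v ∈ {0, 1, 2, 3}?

Iteration log — 15 steps:
  step 1. node 0  ⊔preds=⊥  new=[-3,-1]  old=[-2,-1]  +wl: 
  step 2. node 1  ⊔preds=[-3,-1]  new=[-3,-1]  old=⊥  +wl: 0
  step 3. node 2  ⊔preds=[-3,-1]  new=[-3,-1]  old=⊥  +wl: 1
  step 4. node 3  ⊔preds=[-3,-1]  new=[-3,1]  old=⊥  +wl: 2
  step 5. node 0  ⊔preds=[-3,1]  new=[-3,-1]  stable
  step 6. node 1  ⊔preds=[-3,1]  new=[-3,1]  old=[-3,-1]  +wl: 0,3
  step 7. node 2  ⊔preds=[-3,1]  new=[-3,1]  old=[-3,-1]  +wl: 1
  step 8. node 0  ⊔preds=[-3,1]  new=[-3,-1]  stable
  step 9. node 3  ⊔preds=[-3,1]  new=[-3,3]  old=[-3,1]  +wl: 0,2
  step 10. node 1  ⊔preds=[-3,3]  new=[-3,3]  old=[-3,1]  +wl: 3
  step 11. node 0  ⊔preds=[-3,3]  new=[-3,-1]  stable
  step 12. node 2  ⊔preds=[-3,3]  new=[-3,3]  old=[-3,1]  +wl: 0,1
  step 13. node 3  ⊔preds=[-3,3]  new=[-3,3]  stable
  step 14. node 0  ⊔preds=[-3,3]  new=[-3,-1]  stable
  step 15. node 1  ⊔preds=[-3,3]  new=[-3,3]  stable

Least fixpoint reached:
  node 0: [-3,-1]
  node 1: [-3,3]
  node 2: [-3,3]
  node 3: [-3,3]

[-3,3]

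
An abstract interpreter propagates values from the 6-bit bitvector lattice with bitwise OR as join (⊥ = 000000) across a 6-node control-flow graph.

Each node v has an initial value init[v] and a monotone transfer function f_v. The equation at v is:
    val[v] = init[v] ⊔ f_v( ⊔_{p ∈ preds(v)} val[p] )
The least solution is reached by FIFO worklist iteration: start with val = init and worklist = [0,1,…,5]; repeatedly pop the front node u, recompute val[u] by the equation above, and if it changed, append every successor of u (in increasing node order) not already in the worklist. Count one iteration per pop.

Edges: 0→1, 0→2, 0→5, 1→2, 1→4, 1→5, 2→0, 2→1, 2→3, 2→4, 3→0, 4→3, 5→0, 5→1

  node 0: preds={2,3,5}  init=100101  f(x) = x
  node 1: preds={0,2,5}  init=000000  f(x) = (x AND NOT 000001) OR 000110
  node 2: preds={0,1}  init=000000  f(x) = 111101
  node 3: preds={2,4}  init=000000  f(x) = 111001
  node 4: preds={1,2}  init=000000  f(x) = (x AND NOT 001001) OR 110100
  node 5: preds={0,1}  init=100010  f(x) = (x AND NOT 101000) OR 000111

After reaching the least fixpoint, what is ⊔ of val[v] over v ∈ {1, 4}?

Trace (14 dequeues):
  [1] u=0 | in 100010 | out 100111 | prev 100101 | push {}
  [2] u=1 | in 100111 | out 100110 | prev 000000 | push {}
  [3] u=2 | in 100111 | out 111101 | prev 000000 | push {0,1}
  [4] u=3 | in 111101 | out 111001 | prev 000000 | push {}
  [5] u=4 | in 111111 | out 110110 | prev 000000 | push {3}
  [6] u=5 | in 100111 | out 100111 | prev 100010 | push {}
  [7] u=0 | in 111111 | out 111111 | prev 100111 | push {2,5}
  [8] u=1 | in 111111 | out 111110 | prev 100110 | push {4}
  [9] u=3 | in 111111 | out 111001 | ==
  [10] u=2 | in 111111 | out 111101 | ==
  [11] u=5 | in 111111 | out 110111 | prev 100111 | push {0,1}
  [12] u=4 | in 111111 | out 110110 | ==
  [13] u=0 | in 111111 | out 111111 | ==
  [14] u=1 | in 111111 | out 111110 | ==

Converged values:
  [0] 111111
  [1] 111110
  [2] 111101
  [3] 111001
  [4] 110110
  [5] 110111

111110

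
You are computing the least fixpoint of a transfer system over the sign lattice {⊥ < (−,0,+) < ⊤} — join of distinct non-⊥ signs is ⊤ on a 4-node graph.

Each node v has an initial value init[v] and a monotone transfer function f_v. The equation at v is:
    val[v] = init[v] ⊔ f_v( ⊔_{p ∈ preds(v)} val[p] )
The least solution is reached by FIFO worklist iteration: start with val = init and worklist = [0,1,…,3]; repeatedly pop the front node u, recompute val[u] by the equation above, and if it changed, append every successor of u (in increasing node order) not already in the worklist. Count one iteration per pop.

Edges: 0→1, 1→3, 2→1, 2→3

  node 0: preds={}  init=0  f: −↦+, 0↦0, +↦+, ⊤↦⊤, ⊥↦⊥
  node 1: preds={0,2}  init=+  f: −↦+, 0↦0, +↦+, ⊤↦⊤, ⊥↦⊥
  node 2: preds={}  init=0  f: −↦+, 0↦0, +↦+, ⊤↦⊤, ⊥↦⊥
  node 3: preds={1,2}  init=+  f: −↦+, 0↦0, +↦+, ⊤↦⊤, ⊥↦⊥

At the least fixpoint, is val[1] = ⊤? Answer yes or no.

Trace (4 dequeues):
  [1] u=0 | in ⊥ | out 0 | ==
  [2] u=1 | in 0 | out ⊤ | prev + | push {}
  [3] u=2 | in ⊥ | out 0 | ==
  [4] u=3 | in ⊤ | out ⊤ | prev + | push {}

Converged values:
  [0] 0
  [1] ⊤
  [2] 0
  [3] ⊤

yes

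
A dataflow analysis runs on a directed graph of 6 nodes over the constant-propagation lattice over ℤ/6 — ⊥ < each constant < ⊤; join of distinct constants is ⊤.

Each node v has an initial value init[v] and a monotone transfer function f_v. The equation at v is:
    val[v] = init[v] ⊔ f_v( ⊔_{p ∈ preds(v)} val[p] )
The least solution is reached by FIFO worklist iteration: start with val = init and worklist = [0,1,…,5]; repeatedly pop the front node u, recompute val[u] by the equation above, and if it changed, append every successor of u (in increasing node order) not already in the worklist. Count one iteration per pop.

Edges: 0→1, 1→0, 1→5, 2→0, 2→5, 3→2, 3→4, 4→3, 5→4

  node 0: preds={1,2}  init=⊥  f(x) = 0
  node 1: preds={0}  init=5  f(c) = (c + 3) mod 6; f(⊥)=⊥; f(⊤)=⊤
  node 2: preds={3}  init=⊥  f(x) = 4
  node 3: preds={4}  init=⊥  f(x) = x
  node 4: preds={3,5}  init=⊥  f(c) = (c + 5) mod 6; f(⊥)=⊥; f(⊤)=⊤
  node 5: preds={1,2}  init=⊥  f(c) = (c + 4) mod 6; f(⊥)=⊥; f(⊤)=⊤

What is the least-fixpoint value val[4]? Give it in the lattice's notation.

Trace (11 dequeues):
  [1] u=0 | in 5 | out 0 | prev ⊥ | push {}
  [2] u=1 | in 0 | out ⊤ | prev 5 | push {0}
  [3] u=2 | in ⊥ | out 4 | prev ⊥ | push {}
  [4] u=3 | in ⊥ | out ⊥ | ==
  [5] u=4 | in ⊥ | out ⊥ | ==
  [6] u=5 | in ⊤ | out ⊤ | prev ⊥ | push {4}
  [7] u=0 | in ⊤ | out 0 | ==
  [8] u=4 | in ⊤ | out ⊤ | prev ⊥ | push {3}
  [9] u=3 | in ⊤ | out ⊤ | prev ⊥ | push {2,4}
  [10] u=2 | in ⊤ | out 4 | ==
  [11] u=4 | in ⊤ | out ⊤ | ==

Converged values:
  [0] 0
  [1] ⊤
  [2] 4
  [3] ⊤
  [4] ⊤
  [5] ⊤

⊤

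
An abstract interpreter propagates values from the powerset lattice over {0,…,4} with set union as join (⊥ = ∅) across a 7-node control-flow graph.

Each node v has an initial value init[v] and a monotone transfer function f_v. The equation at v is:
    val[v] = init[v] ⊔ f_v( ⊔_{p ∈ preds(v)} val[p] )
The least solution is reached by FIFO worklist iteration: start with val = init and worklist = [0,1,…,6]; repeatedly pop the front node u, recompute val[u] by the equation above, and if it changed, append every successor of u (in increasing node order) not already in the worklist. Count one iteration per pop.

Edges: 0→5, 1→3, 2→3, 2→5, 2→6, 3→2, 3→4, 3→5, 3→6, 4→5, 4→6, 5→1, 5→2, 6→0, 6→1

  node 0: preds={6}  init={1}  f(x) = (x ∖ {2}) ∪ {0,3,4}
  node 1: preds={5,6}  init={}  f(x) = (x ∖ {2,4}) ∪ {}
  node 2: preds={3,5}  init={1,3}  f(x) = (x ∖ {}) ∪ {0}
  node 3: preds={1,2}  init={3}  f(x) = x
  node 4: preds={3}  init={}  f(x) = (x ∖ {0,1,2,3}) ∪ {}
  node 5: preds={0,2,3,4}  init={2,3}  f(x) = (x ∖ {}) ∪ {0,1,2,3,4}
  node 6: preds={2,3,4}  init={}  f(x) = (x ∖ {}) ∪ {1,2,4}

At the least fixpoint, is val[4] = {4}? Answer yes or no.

yes

Iteration log — 17 steps:
  step 1. node 0  ⊔preds={}  new={0,1,3,4}  old={1}  +wl: 
  step 2. node 1  ⊔preds={2,3}  new={3}  old={}  +wl: 
  step 3. node 2  ⊔preds={2,3}  new={0,1,2,3}  old={1,3}  +wl: 
  step 4. node 3  ⊔preds={0,1,2,3}  new={0,1,2,3}  old={3}  +wl: 2
  step 5. node 4  ⊔preds={0,1,2,3}  new={}  stable
  step 6. node 5  ⊔preds={0,1,2,3,4}  new={0,1,2,3,4}  old={2,3}  +wl: 1
  step 7. node 6  ⊔preds={0,1,2,3}  new={0,1,2,3,4}  old={}  +wl: 0
  step 8. node 2  ⊔preds={0,1,2,3,4}  new={0,1,2,3,4}  old={0,1,2,3}  +wl: 3,5,6
  step 9. node 1  ⊔preds={0,1,2,3,4}  new={0,1,3}  old={3}  +wl: 
  step 10. node 0  ⊔preds={0,1,2,3,4}  new={0,1,3,4}  stable
  step 11. node 3  ⊔preds={0,1,2,3,4}  new={0,1,2,3,4}  old={0,1,2,3}  +wl: 2,4
  step 12. node 5  ⊔preds={0,1,2,3,4}  new={0,1,2,3,4}  stable
  step 13. node 6  ⊔preds={0,1,2,3,4}  new={0,1,2,3,4}  stable
  step 14. node 2  ⊔preds={0,1,2,3,4}  new={0,1,2,3,4}  stable
  step 15. node 4  ⊔preds={0,1,2,3,4}  new={4}  old={}  +wl: 5,6
  step 16. node 5  ⊔preds={0,1,2,3,4}  new={0,1,2,3,4}  stable
  step 17. node 6  ⊔preds={0,1,2,3,4}  new={0,1,2,3,4}  stable

Least fixpoint reached:
  node 0: {0,1,3,4}
  node 1: {0,1,3}
  node 2: {0,1,2,3,4}
  node 3: {0,1,2,3,4}
  node 4: {4}
  node 5: {0,1,2,3,4}
  node 6: {0,1,2,3,4}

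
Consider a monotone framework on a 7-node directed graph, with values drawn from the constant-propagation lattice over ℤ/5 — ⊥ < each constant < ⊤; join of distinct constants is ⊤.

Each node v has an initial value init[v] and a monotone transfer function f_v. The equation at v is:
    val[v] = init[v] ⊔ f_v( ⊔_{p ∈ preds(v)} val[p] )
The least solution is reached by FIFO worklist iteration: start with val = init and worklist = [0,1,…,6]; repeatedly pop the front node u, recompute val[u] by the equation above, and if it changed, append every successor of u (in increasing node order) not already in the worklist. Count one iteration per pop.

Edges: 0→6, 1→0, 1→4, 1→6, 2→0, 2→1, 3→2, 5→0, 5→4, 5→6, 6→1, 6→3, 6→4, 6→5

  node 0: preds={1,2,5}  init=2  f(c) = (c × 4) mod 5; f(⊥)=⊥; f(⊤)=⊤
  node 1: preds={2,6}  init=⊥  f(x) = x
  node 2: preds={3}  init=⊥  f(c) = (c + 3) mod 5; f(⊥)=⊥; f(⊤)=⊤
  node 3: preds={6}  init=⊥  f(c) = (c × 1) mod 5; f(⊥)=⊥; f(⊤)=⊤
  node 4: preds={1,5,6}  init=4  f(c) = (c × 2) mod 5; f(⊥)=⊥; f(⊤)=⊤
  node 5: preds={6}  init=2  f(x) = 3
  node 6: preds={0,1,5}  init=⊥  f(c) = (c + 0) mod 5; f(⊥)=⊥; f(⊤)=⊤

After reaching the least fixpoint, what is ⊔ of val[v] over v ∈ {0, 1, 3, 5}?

Worklist (18 pops):
  #1 pop 0: in=2 → ⊤ (was 2); enqueue []
  #2 pop 1: in=⊥ → ⊥ (no change)
  #3 pop 2: in=⊥ → ⊥ (no change)
  #4 pop 3: in=⊥ → ⊥ (no change)
  #5 pop 4: in=2 → 4 (no change)
  #6 pop 5: in=⊥ → ⊤ (was 2); enqueue [0,4]
  #7 pop 6: in=⊤ → ⊤ (was ⊥); enqueue [1,3,5]
  #8 pop 0: in=⊤ → ⊤ (no change)
  #9 pop 4: in=⊤ → ⊤ (was 4); enqueue []
  #10 pop 1: in=⊤ → ⊤ (was ⊥); enqueue [0,4,6]
  #11 pop 3: in=⊤ → ⊤ (was ⊥); enqueue [2]
  #12 pop 5: in=⊤ → ⊤ (no change)
  #13 pop 0: in=⊤ → ⊤ (no change)
  #14 pop 4: in=⊤ → ⊤ (no change)
  #15 pop 6: in=⊤ → ⊤ (no change)
  #16 pop 2: in=⊤ → ⊤ (was ⊥); enqueue [0,1]
  #17 pop 0: in=⊤ → ⊤ (no change)
  #18 pop 1: in=⊤ → ⊤ (no change)

Fixpoint:
  val[0] = ⊤
  val[1] = ⊤
  val[2] = ⊤
  val[3] = ⊤
  val[4] = ⊤
  val[5] = ⊤
  val[6] = ⊤

⊤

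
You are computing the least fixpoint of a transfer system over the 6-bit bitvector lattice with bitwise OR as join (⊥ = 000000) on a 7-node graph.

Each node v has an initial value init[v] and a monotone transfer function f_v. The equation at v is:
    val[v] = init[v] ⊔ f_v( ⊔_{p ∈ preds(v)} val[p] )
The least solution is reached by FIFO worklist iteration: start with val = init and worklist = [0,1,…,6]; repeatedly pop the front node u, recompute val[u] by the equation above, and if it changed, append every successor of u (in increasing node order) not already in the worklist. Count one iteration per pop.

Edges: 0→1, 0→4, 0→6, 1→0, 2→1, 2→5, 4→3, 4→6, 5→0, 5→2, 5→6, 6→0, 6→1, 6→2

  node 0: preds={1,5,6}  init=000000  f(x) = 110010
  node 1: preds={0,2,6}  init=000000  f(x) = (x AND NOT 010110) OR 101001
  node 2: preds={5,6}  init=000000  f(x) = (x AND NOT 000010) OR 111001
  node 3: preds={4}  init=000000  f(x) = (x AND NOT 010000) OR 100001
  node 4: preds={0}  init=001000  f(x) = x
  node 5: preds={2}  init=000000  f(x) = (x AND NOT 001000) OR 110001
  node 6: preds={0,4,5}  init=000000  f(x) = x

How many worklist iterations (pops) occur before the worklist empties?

11

Trace (11 dequeues):
  [1] u=0 | in 000000 | out 110010 | prev 000000 | push {}
  [2] u=1 | in 110010 | out 101001 | prev 000000 | push {0}
  [3] u=2 | in 000000 | out 111001 | prev 000000 | push {1}
  [4] u=3 | in 001000 | out 101001 | prev 000000 | push {}
  [5] u=4 | in 110010 | out 111010 | prev 001000 | push {3}
  [6] u=5 | in 111001 | out 110001 | prev 000000 | push {2}
  [7] u=6 | in 111011 | out 111011 | prev 000000 | push {}
  [8] u=0 | in 111011 | out 110010 | ==
  [9] u=1 | in 111011 | out 101001 | ==
  [10] u=3 | in 111010 | out 101011 | prev 101001 | push {}
  [11] u=2 | in 111011 | out 111001 | ==

Converged values:
  [0] 110010
  [1] 101001
  [2] 111001
  [3] 101011
  [4] 111010
  [5] 110001
  [6] 111011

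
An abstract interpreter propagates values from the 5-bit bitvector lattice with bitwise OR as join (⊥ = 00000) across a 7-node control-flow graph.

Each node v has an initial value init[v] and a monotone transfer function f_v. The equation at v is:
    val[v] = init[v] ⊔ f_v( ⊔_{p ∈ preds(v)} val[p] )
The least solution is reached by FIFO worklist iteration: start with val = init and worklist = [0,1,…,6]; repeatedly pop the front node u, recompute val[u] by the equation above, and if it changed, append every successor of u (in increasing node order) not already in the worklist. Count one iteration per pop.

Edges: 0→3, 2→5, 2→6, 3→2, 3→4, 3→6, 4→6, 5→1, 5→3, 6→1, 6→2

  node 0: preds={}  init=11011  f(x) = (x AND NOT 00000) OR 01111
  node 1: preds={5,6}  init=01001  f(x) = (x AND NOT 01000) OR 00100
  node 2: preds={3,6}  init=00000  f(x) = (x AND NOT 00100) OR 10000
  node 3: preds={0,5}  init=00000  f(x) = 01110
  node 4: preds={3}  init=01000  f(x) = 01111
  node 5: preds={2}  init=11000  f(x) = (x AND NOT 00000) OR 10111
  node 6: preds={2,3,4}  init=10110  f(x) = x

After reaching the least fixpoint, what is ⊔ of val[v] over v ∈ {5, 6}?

Worklist (12 pops):
  #1 pop 0: in=00000 → 11111 (was 11011); enqueue []
  #2 pop 1: in=11110 → 11111 (was 01001); enqueue []
  #3 pop 2: in=10110 → 10010 (was 00000); enqueue []
  #4 pop 3: in=11111 → 01110 (was 00000); enqueue [2]
  #5 pop 4: in=01110 → 01111 (was 01000); enqueue []
  #6 pop 5: in=10010 → 11111 (was 11000); enqueue [1,3]
  #7 pop 6: in=11111 → 11111 (was 10110); enqueue []
  #8 pop 2: in=11111 → 11011 (was 10010); enqueue [5,6]
  #9 pop 1: in=11111 → 11111 (no change)
  #10 pop 3: in=11111 → 01110 (no change)
  #11 pop 5: in=11011 → 11111 (no change)
  #12 pop 6: in=11111 → 11111 (no change)

Fixpoint:
  val[0] = 11111
  val[1] = 11111
  val[2] = 11011
  val[3] = 01110
  val[4] = 01111
  val[5] = 11111
  val[6] = 11111

11111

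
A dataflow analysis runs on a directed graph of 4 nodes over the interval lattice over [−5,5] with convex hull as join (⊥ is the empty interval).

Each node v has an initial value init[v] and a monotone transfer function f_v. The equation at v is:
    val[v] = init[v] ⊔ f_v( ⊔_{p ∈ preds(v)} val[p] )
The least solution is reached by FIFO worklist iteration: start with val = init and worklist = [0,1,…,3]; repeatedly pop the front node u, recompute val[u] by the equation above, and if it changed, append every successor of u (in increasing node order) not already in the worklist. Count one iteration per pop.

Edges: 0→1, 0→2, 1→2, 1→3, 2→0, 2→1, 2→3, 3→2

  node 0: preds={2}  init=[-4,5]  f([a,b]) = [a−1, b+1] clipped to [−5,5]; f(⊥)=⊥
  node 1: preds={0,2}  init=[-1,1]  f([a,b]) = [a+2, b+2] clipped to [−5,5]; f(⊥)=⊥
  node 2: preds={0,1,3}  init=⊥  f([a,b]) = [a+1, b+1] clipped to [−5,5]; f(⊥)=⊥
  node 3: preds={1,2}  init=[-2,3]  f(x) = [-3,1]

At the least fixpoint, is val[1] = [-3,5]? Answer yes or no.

Worklist (7 pops):
  #1 pop 0: in=⊥ → [-4,5] (no change)
  #2 pop 1: in=[-4,5] → [-2,5] (was [-1,1]); enqueue []
  #3 pop 2: in=[-4,5] → [-3,5] (was ⊥); enqueue [0,1]
  #4 pop 3: in=[-3,5] → [-3,3] (was [-2,3]); enqueue [2]
  #5 pop 0: in=[-3,5] → [-4,5] (no change)
  #6 pop 1: in=[-4,5] → [-2,5] (no change)
  #7 pop 2: in=[-4,5] → [-3,5] (no change)

Fixpoint:
  val[0] = [-4,5]
  val[1] = [-2,5]
  val[2] = [-3,5]
  val[3] = [-3,3]

no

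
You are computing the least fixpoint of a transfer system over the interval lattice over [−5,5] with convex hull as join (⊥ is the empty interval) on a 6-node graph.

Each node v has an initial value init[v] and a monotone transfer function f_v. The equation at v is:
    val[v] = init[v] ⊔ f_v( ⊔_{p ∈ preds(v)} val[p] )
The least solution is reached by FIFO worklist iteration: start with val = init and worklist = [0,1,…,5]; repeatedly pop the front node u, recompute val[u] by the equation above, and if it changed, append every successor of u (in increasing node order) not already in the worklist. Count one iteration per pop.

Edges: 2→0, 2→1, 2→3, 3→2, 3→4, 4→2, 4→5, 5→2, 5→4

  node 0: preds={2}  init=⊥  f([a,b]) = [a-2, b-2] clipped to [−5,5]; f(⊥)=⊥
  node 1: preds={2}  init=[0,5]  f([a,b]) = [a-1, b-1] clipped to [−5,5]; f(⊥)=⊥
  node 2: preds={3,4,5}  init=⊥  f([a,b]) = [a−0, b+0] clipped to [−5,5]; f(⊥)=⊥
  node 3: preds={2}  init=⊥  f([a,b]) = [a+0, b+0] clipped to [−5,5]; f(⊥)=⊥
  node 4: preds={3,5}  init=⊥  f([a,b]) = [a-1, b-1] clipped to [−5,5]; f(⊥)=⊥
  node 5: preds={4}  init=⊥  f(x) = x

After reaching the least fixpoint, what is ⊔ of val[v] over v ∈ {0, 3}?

Trace (6 dequeues):
  [1] u=0 | in ⊥ | out ⊥ | ==
  [2] u=1 | in ⊥ | out [0,5] | ==
  [3] u=2 | in ⊥ | out ⊥ | ==
  [4] u=3 | in ⊥ | out ⊥ | ==
  [5] u=4 | in ⊥ | out ⊥ | ==
  [6] u=5 | in ⊥ | out ⊥ | ==

Converged values:
  [0] ⊥
  [1] [0,5]
  [2] ⊥
  [3] ⊥
  [4] ⊥
  [5] ⊥

⊥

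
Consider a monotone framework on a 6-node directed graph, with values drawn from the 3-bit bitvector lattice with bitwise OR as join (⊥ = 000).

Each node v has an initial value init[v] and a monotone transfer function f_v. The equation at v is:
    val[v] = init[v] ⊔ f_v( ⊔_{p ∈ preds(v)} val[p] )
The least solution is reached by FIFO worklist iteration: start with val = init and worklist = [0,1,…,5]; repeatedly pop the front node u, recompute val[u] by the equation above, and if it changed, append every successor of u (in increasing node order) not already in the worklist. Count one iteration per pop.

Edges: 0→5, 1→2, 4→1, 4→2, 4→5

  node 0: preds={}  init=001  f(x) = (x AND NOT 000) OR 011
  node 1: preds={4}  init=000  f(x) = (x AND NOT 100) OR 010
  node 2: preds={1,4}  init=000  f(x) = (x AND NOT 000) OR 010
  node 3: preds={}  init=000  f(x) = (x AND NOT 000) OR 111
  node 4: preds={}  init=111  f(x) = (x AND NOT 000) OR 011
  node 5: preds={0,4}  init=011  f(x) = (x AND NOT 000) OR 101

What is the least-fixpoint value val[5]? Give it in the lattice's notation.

111

Iteration log — 6 steps:
  step 1. node 0  ⊔preds=000  new=011  old=001  +wl: 
  step 2. node 1  ⊔preds=111  new=011  old=000  +wl: 
  step 3. node 2  ⊔preds=111  new=111  old=000  +wl: 
  step 4. node 3  ⊔preds=000  new=111  old=000  +wl: 
  step 5. node 4  ⊔preds=000  new=111  stable
  step 6. node 5  ⊔preds=111  new=111  old=011  +wl: 

Least fixpoint reached:
  node 0: 011
  node 1: 011
  node 2: 111
  node 3: 111
  node 4: 111
  node 5: 111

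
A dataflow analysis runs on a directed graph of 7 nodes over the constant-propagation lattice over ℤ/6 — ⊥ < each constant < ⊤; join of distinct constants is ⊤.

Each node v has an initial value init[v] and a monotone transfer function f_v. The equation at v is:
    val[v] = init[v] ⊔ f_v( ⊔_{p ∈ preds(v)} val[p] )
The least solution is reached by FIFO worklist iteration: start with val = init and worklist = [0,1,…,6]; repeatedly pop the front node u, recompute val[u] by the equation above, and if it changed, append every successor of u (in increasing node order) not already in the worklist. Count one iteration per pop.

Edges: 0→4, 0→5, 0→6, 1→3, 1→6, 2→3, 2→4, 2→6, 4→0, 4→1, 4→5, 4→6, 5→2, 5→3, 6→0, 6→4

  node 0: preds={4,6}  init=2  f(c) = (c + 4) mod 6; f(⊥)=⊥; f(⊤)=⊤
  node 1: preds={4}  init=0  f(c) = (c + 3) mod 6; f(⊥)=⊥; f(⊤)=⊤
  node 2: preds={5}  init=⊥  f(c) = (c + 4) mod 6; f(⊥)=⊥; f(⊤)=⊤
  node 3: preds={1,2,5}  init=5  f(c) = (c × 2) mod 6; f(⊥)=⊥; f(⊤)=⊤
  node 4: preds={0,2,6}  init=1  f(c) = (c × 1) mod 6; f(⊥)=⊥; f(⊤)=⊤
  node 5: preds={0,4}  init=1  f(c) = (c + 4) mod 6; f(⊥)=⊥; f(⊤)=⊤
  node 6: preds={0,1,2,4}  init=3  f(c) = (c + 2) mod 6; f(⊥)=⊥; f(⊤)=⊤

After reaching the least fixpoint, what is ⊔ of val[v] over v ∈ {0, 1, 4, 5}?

⊤

Trace (13 dequeues):
  [1] u=0 | in ⊤ | out ⊤ | prev 2 | push {}
  [2] u=1 | in 1 | out ⊤ | prev 0 | push {}
  [3] u=2 | in 1 | out 5 | prev ⊥ | push {}
  [4] u=3 | in ⊤ | out ⊤ | prev 5 | push {}
  [5] u=4 | in ⊤ | out ⊤ | prev 1 | push {0,1}
  [6] u=5 | in ⊤ | out ⊤ | prev 1 | push {2,3}
  [7] u=6 | in ⊤ | out ⊤ | prev 3 | push {4}
  [8] u=0 | in ⊤ | out ⊤ | ==
  [9] u=1 | in ⊤ | out ⊤ | ==
  [10] u=2 | in ⊤ | out ⊤ | prev 5 | push {6}
  [11] u=3 | in ⊤ | out ⊤ | ==
  [12] u=4 | in ⊤ | out ⊤ | ==
  [13] u=6 | in ⊤ | out ⊤ | ==

Converged values:
  [0] ⊤
  [1] ⊤
  [2] ⊤
  [3] ⊤
  [4] ⊤
  [5] ⊤
  [6] ⊤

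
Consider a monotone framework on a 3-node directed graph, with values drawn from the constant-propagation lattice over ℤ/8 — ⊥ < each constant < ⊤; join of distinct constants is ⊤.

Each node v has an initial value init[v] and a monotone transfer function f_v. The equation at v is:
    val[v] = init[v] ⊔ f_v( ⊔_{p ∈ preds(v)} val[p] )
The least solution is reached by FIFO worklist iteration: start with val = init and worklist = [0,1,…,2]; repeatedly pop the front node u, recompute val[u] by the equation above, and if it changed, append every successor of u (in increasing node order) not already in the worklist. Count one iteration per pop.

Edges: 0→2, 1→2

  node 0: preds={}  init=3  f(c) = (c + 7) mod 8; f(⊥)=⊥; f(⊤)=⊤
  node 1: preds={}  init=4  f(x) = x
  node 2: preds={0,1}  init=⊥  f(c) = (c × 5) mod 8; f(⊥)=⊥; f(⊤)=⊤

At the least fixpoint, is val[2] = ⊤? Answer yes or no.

yes

Iteration log — 3 steps:
  step 1. node 0  ⊔preds=⊥  new=3  stable
  step 2. node 1  ⊔preds=⊥  new=4  stable
  step 3. node 2  ⊔preds=⊤  new=⊤  old=⊥  +wl: 

Least fixpoint reached:
  node 0: 3
  node 1: 4
  node 2: ⊤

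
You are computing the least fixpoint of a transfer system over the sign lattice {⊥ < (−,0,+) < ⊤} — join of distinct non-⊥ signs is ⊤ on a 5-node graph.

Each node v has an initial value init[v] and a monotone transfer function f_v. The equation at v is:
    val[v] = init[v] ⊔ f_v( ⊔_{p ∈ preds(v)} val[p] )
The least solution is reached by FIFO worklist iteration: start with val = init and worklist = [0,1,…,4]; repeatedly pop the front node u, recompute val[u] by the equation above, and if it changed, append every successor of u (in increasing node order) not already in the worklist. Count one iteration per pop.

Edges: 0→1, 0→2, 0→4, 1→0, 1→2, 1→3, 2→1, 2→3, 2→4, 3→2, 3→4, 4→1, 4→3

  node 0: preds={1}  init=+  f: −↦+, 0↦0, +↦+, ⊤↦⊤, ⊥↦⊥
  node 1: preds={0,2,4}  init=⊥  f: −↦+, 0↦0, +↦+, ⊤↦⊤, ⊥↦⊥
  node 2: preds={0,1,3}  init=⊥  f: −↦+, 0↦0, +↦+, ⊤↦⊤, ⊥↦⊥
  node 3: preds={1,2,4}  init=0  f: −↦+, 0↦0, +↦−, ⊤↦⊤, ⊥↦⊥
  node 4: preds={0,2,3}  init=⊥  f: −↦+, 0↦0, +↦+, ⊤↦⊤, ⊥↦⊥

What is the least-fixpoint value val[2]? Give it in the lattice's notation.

⊤

Iteration log — 13 steps:
  step 1. node 0  ⊔preds=⊥  new=+  stable
  step 2. node 1  ⊔preds=+  new=+  old=⊥  +wl: 0
  step 3. node 2  ⊔preds=⊤  new=⊤  old=⊥  +wl: 1
  step 4. node 3  ⊔preds=⊤  new=⊤  old=0  +wl: 2
  step 5. node 4  ⊔preds=⊤  new=⊤  old=⊥  +wl: 3
  step 6. node 0  ⊔preds=+  new=+  stable
  step 7. node 1  ⊔preds=⊤  new=⊤  old=+  +wl: 0
  step 8. node 2  ⊔preds=⊤  new=⊤  stable
  step 9. node 3  ⊔preds=⊤  new=⊤  stable
  step 10. node 0  ⊔preds=⊤  new=⊤  old=+  +wl: 1,2,4
  step 11. node 1  ⊔preds=⊤  new=⊤  stable
  step 12. node 2  ⊔preds=⊤  new=⊤  stable
  step 13. node 4  ⊔preds=⊤  new=⊤  stable

Least fixpoint reached:
  node 0: ⊤
  node 1: ⊤
  node 2: ⊤
  node 3: ⊤
  node 4: ⊤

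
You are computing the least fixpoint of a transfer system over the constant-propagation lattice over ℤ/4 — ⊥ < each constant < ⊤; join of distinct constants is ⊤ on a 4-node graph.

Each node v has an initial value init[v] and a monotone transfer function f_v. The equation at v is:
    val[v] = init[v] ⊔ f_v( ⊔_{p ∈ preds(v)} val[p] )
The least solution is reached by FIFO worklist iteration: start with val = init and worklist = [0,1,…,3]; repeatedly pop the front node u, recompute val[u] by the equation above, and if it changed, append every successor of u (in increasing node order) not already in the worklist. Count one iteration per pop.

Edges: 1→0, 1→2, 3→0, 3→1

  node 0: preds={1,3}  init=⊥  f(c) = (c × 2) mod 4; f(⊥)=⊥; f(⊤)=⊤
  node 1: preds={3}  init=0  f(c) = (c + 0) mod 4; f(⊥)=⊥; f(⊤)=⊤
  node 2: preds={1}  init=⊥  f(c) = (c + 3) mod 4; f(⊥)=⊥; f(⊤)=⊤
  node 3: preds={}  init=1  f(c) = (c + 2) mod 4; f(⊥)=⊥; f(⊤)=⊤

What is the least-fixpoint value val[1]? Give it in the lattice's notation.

Trace (5 dequeues):
  [1] u=0 | in ⊤ | out ⊤ | prev ⊥ | push {}
  [2] u=1 | in 1 | out ⊤ | prev 0 | push {0}
  [3] u=2 | in ⊤ | out ⊤ | prev ⊥ | push {}
  [4] u=3 | in ⊥ | out 1 | ==
  [5] u=0 | in ⊤ | out ⊤ | ==

Converged values:
  [0] ⊤
  [1] ⊤
  [2] ⊤
  [3] 1

⊤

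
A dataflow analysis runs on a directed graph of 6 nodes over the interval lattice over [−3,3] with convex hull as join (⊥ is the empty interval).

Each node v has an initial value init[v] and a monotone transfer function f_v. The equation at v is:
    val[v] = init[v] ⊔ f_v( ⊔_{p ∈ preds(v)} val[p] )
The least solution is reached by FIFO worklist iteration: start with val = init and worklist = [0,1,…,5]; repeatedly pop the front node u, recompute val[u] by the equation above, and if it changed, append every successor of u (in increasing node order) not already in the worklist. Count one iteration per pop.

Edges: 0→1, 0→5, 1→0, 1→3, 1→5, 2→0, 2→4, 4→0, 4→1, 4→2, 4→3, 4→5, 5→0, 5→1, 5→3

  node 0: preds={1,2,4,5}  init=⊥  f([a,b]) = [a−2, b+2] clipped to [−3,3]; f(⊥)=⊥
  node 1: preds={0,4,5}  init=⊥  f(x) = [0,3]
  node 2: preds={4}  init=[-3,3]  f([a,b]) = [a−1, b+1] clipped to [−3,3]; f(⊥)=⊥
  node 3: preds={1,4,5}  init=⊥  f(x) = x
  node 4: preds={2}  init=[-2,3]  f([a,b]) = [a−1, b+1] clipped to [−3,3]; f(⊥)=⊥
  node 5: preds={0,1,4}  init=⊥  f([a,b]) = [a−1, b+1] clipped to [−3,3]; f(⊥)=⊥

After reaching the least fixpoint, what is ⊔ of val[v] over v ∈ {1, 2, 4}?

Trace (10 dequeues):
  [1] u=0 | in [-3,3] | out [-3,3] | prev ⊥ | push {}
  [2] u=1 | in [-3,3] | out [0,3] | prev ⊥ | push {0}
  [3] u=2 | in [-2,3] | out [-3,3] | ==
  [4] u=3 | in [-2,3] | out [-2,3] | prev ⊥ | push {}
  [5] u=4 | in [-3,3] | out [-3,3] | prev [-2,3] | push {1,2,3}
  [6] u=5 | in [-3,3] | out [-3,3] | prev ⊥ | push {}
  [7] u=0 | in [-3,3] | out [-3,3] | ==
  [8] u=1 | in [-3,3] | out [0,3] | ==
  [9] u=2 | in [-3,3] | out [-3,3] | ==
  [10] u=3 | in [-3,3] | out [-3,3] | prev [-2,3] | push {}

Converged values:
  [0] [-3,3]
  [1] [0,3]
  [2] [-3,3]
  [3] [-3,3]
  [4] [-3,3]
  [5] [-3,3]

[-3,3]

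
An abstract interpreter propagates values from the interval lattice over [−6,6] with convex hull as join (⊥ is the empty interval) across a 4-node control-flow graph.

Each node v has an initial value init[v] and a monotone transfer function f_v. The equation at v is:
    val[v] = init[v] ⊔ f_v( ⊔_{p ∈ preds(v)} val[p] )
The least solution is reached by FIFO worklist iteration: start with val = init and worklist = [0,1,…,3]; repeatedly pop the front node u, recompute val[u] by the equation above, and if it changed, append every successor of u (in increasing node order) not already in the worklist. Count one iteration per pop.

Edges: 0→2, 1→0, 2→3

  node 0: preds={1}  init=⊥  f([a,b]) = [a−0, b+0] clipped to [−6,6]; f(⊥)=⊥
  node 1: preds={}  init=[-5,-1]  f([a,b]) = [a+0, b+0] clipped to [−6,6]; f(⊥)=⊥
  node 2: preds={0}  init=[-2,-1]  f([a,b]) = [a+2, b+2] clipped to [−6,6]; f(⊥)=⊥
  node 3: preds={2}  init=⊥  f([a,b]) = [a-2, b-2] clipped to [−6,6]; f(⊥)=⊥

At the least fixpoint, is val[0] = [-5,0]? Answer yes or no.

Iteration log — 4 steps:
  step 1. node 0  ⊔preds=[-5,-1]  new=[-5,-1]  old=⊥  +wl: 
  step 2. node 1  ⊔preds=⊥  new=[-5,-1]  stable
  step 3. node 2  ⊔preds=[-5,-1]  new=[-3,1]  old=[-2,-1]  +wl: 
  step 4. node 3  ⊔preds=[-3,1]  new=[-5,-1]  old=⊥  +wl: 

Least fixpoint reached:
  node 0: [-5,-1]
  node 1: [-5,-1]
  node 2: [-3,1]
  node 3: [-5,-1]

no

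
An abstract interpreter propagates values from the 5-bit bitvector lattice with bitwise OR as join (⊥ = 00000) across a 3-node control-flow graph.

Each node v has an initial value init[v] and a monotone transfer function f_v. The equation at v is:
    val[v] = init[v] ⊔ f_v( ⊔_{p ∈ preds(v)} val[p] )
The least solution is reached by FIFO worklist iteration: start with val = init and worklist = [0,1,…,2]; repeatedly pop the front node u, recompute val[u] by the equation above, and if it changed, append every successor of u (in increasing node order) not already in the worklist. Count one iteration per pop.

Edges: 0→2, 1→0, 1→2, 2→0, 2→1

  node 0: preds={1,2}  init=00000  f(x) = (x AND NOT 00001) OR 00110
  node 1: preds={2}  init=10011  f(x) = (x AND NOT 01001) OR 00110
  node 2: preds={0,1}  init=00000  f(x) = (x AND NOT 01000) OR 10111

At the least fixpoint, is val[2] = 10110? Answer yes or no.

Worklist (5 pops):
  #1 pop 0: in=10011 → 10110 (was 00000); enqueue []
  #2 pop 1: in=00000 → 10111 (was 10011); enqueue [0]
  #3 pop 2: in=10111 → 10111 (was 00000); enqueue [1]
  #4 pop 0: in=10111 → 10110 (no change)
  #5 pop 1: in=10111 → 10111 (no change)

Fixpoint:
  val[0] = 10110
  val[1] = 10111
  val[2] = 10111

no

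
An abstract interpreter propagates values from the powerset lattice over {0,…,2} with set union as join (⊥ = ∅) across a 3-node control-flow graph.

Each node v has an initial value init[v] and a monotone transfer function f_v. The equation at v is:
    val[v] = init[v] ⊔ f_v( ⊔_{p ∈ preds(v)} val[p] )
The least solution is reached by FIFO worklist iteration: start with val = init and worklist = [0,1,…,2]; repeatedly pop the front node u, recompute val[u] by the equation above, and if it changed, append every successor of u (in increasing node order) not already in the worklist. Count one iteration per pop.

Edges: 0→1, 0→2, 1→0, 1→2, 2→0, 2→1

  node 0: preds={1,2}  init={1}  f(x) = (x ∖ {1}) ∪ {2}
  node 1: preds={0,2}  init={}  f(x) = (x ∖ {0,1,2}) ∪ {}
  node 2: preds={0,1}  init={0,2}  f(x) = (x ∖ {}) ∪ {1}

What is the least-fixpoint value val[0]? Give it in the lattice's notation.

{0,1,2}

Worklist (5 pops):
  #1 pop 0: in={0,2} → {0,1,2} (was {1}); enqueue []
  #2 pop 1: in={0,1,2} → {} (no change)
  #3 pop 2: in={0,1,2} → {0,1,2} (was {0,2}); enqueue [0,1]
  #4 pop 0: in={0,1,2} → {0,1,2} (no change)
  #5 pop 1: in={0,1,2} → {} (no change)

Fixpoint:
  val[0] = {0,1,2}
  val[1] = {}
  val[2] = {0,1,2}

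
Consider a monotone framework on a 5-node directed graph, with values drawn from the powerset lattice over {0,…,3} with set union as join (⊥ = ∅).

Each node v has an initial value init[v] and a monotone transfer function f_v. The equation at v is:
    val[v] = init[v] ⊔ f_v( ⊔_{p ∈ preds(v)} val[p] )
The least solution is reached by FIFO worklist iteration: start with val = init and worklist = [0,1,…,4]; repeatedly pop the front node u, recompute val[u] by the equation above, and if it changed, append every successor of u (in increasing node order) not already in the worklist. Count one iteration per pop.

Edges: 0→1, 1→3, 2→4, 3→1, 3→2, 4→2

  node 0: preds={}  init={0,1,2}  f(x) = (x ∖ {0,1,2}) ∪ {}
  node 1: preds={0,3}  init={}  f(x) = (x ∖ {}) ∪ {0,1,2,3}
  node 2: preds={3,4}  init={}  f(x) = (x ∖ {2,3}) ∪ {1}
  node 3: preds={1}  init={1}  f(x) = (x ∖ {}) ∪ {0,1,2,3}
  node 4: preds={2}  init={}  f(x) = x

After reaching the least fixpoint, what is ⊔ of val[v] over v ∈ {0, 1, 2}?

Trace (9 dequeues):
  [1] u=0 | in {} | out {0,1,2} | ==
  [2] u=1 | in {0,1,2} | out {0,1,2,3} | prev {} | push {}
  [3] u=2 | in {1} | out {1} | prev {} | push {}
  [4] u=3 | in {0,1,2,3} | out {0,1,2,3} | prev {1} | push {1,2}
  [5] u=4 | in {1} | out {1} | prev {} | push {}
  [6] u=1 | in {0,1,2,3} | out {0,1,2,3} | ==
  [7] u=2 | in {0,1,2,3} | out {0,1} | prev {1} | push {4}
  [8] u=4 | in {0,1} | out {0,1} | prev {1} | push {2}
  [9] u=2 | in {0,1,2,3} | out {0,1} | ==

Converged values:
  [0] {0,1,2}
  [1] {0,1,2,3}
  [2] {0,1}
  [3] {0,1,2,3}
  [4] {0,1}

{0,1,2,3}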